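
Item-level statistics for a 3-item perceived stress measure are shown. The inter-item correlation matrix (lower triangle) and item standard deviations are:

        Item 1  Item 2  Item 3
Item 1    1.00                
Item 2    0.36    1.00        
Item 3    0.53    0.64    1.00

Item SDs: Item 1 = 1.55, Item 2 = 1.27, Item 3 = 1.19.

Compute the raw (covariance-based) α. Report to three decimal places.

Σσ²ᵢ = 1.55² + 1.27² + 1.19² = 5.4315
Covariances σ_ij = r_ij · s_i · s_j:
  σ(Item 1,Item 2) = 0.36 × 1.55 × 1.27 = 0.7087
  σ(Item 1,Item 3) = 0.53 × 1.55 × 1.19 = 0.9776
  σ(Item 2,Item 3) = 0.64 × 1.27 × 1.19 = 0.9672
σ²_T = Σσ²ᵢ + 2·Σσ_ij = 5.4315 + 2 × 2.6535 = 10.7385
α = (3/2)·(1 − 5.4315/10.7385) = 0.741

α = 0.741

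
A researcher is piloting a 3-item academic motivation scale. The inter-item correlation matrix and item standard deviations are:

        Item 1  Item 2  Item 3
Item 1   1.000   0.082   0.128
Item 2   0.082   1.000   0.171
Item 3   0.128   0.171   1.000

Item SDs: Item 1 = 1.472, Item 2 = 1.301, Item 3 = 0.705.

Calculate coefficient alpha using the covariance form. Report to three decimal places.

α = 0.255

Σσ²ᵢ = 1.472² + 1.301² + 0.705² = 4.3564
Covariances σ_ij = r_ij · s_i · s_j:
  σ(Item 1,Item 2) = 0.082 × 1.472 × 1.301 = 0.1570
  σ(Item 1,Item 3) = 0.128 × 1.472 × 0.705 = 0.1328
  σ(Item 2,Item 3) = 0.171 × 1.301 × 0.705 = 0.1568
σ²_T = Σσ²ᵢ + 2·Σσ_ij = 4.3564 + 2 × 0.4466 = 5.2496
α = (3/2)·(1 − 4.3564/5.2496) = 0.255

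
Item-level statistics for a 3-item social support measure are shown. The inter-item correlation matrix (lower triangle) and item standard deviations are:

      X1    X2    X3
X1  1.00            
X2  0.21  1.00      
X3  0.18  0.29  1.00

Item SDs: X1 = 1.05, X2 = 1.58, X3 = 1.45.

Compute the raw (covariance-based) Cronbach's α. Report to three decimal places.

Σσ²ᵢ = 1.05² + 1.58² + 1.45² = 5.7014
Covariances σ_ij = r_ij · s_i · s_j:
  σ(X1,X2) = 0.21 × 1.05 × 1.58 = 0.3484
  σ(X1,X3) = 0.18 × 1.05 × 1.45 = 0.2741
  σ(X2,X3) = 0.29 × 1.58 × 1.45 = 0.6644
σ²_T = Σσ²ᵢ + 2·Σσ_ij = 5.7014 + 2 × 1.2869 = 8.2752
α = (3/2)·(1 − 5.7014/8.2752) = 0.467

α = 0.467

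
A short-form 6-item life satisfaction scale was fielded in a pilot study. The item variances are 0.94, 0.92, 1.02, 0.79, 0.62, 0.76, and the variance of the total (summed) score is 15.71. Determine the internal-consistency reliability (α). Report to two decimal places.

sum of item variances = 0.94 + 0.92 + 1.02 + 0.79 + 0.62 + 0.76 = 5.05
α = (k/(k−1))·(1 − sum of item variances/σ²_T) = (6/5)·(1 − 5.05/15.71) = 0.81

α = 0.81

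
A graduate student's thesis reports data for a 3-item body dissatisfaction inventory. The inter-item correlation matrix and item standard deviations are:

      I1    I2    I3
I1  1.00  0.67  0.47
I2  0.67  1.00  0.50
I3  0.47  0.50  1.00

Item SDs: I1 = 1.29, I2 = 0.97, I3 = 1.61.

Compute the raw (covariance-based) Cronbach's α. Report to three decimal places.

Cronbach's α = 0.750

Σσ²ᵢ = 1.29² + 0.97² + 1.61² = 5.1971
Covariances σ_ij = r_ij · s_i · s_j:
  σ(I1,I2) = 0.67 × 1.29 × 0.97 = 0.8384
  σ(I1,I3) = 0.47 × 1.29 × 1.61 = 0.9761
  σ(I2,I3) = 0.50 × 0.97 × 1.61 = 0.7809
σ²_T = Σσ²ᵢ + 2·Σσ_ij = 5.1971 + 2 × 2.5954 = 10.3879
α = (3/2)·(1 − 5.1971/10.3879) = 0.750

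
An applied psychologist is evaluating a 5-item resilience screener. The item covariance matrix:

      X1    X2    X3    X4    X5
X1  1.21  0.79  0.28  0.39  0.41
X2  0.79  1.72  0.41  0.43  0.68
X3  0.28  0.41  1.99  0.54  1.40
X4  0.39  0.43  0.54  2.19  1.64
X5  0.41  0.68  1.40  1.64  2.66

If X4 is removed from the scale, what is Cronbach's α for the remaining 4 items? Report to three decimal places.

α = 0.682

Remaining items: X1, X2, X3, X5 (k = 4).
Σσᵢ² = 1.21 + 1.72 + 1.99 + 2.66 = 7.58
σ²_total = 7.58 + 2 × 3.97 = 15.52
α (item deleted) = (4/3)·(1 − 7.58/15.52) = 0.682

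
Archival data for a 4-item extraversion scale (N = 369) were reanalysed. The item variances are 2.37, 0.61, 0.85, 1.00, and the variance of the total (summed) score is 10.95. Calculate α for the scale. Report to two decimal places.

α = 0.75

Σσᵢ² = 2.37 + 0.61 + 0.85 + 1.00 = 4.83
α = (k/(k−1))·(1 − Σσᵢ²/σ²_total) = (4/3)·(1 − 4.83/10.95) = 0.75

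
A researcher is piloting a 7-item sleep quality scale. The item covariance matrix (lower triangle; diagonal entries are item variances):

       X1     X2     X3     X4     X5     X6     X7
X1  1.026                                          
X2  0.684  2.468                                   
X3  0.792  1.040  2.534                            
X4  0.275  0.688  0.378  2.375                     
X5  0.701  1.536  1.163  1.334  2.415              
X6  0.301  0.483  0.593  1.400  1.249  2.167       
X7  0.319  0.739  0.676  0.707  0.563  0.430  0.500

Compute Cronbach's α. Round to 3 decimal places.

α = 0.822

ΣVar(i) = 1.026 + 2.468 + 2.534 + 2.375 + 2.415 + 2.167 + 0.500 = 13.485
Sum of the distinct covariances = 16.051
σ²_total = 13.485 + 2 × 16.051 = 45.587
α = (k/(k−1))·(1 − ΣVar(i)/σ²_total) = (7/6)·(1 − 13.485/45.587) = 0.822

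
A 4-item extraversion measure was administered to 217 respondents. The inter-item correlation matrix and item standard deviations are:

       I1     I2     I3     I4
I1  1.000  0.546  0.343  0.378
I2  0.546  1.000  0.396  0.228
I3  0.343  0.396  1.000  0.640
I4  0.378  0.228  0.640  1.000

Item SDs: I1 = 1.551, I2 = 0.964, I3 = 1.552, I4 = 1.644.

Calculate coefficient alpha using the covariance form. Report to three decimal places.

Σσ²ᵢ = 1.551² + 0.964² + 1.552² + 1.644² = 8.4463
Covariances σ_ij = r_ij · s_i · s_j:
  σ(I1,I2) = 0.546 × 1.551 × 0.964 = 0.8164
  σ(I1,I3) = 0.343 × 1.551 × 1.552 = 0.8257
  σ(I1,I4) = 0.378 × 1.551 × 1.644 = 0.9638
  σ(I2,I3) = 0.396 × 0.964 × 1.552 = 0.5925
  σ(I2,I4) = 0.228 × 0.964 × 1.644 = 0.3613
  σ(I3,I4) = 0.640 × 1.552 × 1.644 = 1.6330
σ²_T = Σσ²ᵢ + 2·Σσ_ij = 8.4463 + 2 × 5.1927 = 18.8317
α = (4/3)·(1 − 8.4463/18.8317) = 0.735

coefficient alpha = 0.735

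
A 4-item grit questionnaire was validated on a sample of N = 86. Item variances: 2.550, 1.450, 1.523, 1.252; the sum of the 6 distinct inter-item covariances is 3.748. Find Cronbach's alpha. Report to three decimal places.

Σσ²ᵢ = 2.550 + 1.450 + 1.523 + 1.252 = 6.775
Sum of distinct covariances = 3.748
σ²_total = Σσ²ᵢ + 2·Σcov = 6.775 + 2 × 3.748 = 14.271
α = (4/3)·(1 − 6.775/14.271) = 0.700

α = 0.700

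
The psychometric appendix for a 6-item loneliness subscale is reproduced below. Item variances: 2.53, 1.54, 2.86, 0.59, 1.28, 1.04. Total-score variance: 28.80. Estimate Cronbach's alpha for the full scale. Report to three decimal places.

Σσᵢ² = 2.53 + 1.54 + 2.86 + 0.59 + 1.28 + 1.04 = 9.84
α = (k/(k−1))·(1 − Σσᵢ²/total variance) = (6/5)·(1 − 9.84/28.80) = 0.790

α = 0.790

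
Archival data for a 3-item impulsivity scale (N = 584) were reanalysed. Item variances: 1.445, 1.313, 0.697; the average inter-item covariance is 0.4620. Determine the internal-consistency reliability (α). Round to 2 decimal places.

ΣVar(i) = 1.445 + 1.313 + 0.697 = 3.455
Sum of the 3 distinct covariances = 3 × 0.4620 = 1.3860
σ²_T = ΣVar(i) + 2·Σcov = 3.455 + 2 × 1.3860 = 6.2270
α = (3/2)·(1 − 3.455/6.2270) = 0.67

α = 0.67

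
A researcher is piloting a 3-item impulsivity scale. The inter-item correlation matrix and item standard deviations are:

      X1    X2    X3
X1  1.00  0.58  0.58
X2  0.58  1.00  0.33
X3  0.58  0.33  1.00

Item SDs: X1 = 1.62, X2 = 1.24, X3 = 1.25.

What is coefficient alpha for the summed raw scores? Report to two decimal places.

Σσ²ᵢ = 1.62² + 1.24² + 1.25² = 5.7245
Covariances σ_ij = r_ij · s_i · s_j:
  σ(X1,X2) = 0.58 × 1.62 × 1.24 = 1.1651
  σ(X1,X3) = 0.58 × 1.62 × 1.25 = 1.1745
  σ(X2,X3) = 0.33 × 1.24 × 1.25 = 0.5115
σ²_T = Σσ²ᵢ + 2·Σσ_ij = 5.7245 + 2 × 2.8511 = 11.4267
α = (3/2)·(1 − 5.7245/11.4267) = 0.75

coefficient alpha = 0.75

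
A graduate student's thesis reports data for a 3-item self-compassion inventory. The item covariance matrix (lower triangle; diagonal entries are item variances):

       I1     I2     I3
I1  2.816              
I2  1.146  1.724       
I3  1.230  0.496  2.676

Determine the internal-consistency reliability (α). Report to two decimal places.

Σσ²ᵢ = 2.816 + 1.724 + 2.676 = 7.216
Sum of the distinct covariances = 2.872
σ²_T = 7.216 + 2 × 2.872 = 12.960
α = (k/(k−1))·(1 − Σσ²ᵢ/σ²_T) = (3/2)·(1 − 7.216/12.960) = 0.66

α = 0.66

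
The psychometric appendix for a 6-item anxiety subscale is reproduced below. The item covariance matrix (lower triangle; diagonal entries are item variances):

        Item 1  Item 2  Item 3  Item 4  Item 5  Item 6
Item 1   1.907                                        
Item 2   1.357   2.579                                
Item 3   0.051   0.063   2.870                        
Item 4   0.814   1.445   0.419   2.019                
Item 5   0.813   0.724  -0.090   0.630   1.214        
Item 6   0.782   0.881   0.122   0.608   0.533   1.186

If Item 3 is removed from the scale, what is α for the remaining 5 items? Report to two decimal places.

Remaining items: Item 1, Item 2, Item 4, Item 5, Item 6 (k = 5).
Σσᵢ² = 1.907 + 2.579 + 2.019 + 1.214 + 1.186 = 8.905
Var(T) = 8.905 + 2 × 8.587 = 26.079
α (item deleted) = (5/4)·(1 − 8.905/26.079) = 0.82

α = 0.82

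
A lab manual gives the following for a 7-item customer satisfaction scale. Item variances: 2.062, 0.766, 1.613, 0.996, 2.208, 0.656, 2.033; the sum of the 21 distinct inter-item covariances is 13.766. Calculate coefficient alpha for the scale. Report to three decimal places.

Σσᵢ² = 2.062 + 0.766 + 1.613 + 0.996 + 2.208 + 0.656 + 2.033 = 10.334
Sum of distinct covariances = 13.766
σ²_total = Σσᵢ² + 2·Σcov = 10.334 + 2 × 13.766 = 37.866
α = (7/6)·(1 − 10.334/37.866) = 0.848

coefficient alpha = 0.848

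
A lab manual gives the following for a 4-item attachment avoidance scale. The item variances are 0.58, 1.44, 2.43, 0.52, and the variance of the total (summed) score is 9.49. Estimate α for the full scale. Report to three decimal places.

α = 0.635

Σσ²ᵢ = 0.58 + 1.44 + 2.43 + 0.52 = 4.97
α = (k/(k−1))·(1 − Σσ²ᵢ/total variance) = (4/3)·(1 − 4.97/9.49) = 0.635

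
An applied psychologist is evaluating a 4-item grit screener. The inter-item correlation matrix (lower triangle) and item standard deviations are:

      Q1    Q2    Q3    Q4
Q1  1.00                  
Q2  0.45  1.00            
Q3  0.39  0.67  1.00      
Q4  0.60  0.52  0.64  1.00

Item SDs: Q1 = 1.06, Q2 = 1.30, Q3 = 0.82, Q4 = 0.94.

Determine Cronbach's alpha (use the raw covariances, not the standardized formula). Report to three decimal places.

Σσ²ᵢ = 1.06² + 1.30² + 0.82² + 0.94² = 4.3696
Covariances σ_ij = r_ij · s_i · s_j:
  σ(Q1,Q2) = 0.45 × 1.06 × 1.30 = 0.6201
  σ(Q1,Q3) = 0.39 × 1.06 × 0.82 = 0.3390
  σ(Q1,Q4) = 0.60 × 1.06 × 0.94 = 0.5978
  σ(Q2,Q3) = 0.67 × 1.30 × 0.82 = 0.7142
  σ(Q2,Q4) = 0.52 × 1.30 × 0.94 = 0.6354
  σ(Q3,Q4) = 0.64 × 0.82 × 0.94 = 0.4933
σ²_T = Σσ²ᵢ + 2·Σσ_ij = 4.3696 + 2 × 3.3998 = 11.1692
α = (4/3)·(1 − 4.3696/11.1692) = 0.812

Cronbach's alpha = 0.812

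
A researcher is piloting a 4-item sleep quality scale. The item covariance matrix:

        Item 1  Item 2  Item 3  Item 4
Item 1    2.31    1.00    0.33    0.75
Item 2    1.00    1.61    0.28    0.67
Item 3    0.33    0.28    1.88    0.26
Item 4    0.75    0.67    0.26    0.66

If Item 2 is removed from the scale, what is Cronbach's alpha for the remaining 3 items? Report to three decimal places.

Remaining items: Item 1, Item 3, Item 4 (k = 3).
Σσ²ᵢ = 2.31 + 1.88 + 0.66 = 4.85
Var(T) = 4.85 + 2 × 1.34 = 7.53
α (item deleted) = (3/2)·(1 − 4.85/7.53) = 0.534

Cronbach's alpha = 0.534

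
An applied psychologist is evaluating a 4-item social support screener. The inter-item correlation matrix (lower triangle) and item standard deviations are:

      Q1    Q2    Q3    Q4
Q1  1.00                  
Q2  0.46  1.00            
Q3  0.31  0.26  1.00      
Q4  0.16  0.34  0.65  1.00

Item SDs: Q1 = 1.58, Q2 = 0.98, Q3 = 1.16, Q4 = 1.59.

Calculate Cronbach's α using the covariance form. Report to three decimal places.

Σσ²ᵢ = 1.58² + 0.98² + 1.16² + 1.59² = 7.3305
Covariances σ_ij = r_ij · s_i · s_j:
  σ(Q1,Q2) = 0.46 × 1.58 × 0.98 = 0.7123
  σ(Q1,Q3) = 0.31 × 1.58 × 1.16 = 0.5682
  σ(Q1,Q4) = 0.16 × 1.58 × 1.59 = 0.4020
  σ(Q2,Q3) = 0.26 × 0.98 × 1.16 = 0.2956
  σ(Q2,Q4) = 0.34 × 0.98 × 1.59 = 0.5298
  σ(Q3,Q4) = 0.65 × 1.16 × 1.59 = 1.1989
σ²_T = Σσ²ᵢ + 2·Σσ_ij = 7.3305 + 2 × 3.7068 = 14.7441
α = (4/3)·(1 − 7.3305/14.7441) = 0.670

Cronbach's α = 0.670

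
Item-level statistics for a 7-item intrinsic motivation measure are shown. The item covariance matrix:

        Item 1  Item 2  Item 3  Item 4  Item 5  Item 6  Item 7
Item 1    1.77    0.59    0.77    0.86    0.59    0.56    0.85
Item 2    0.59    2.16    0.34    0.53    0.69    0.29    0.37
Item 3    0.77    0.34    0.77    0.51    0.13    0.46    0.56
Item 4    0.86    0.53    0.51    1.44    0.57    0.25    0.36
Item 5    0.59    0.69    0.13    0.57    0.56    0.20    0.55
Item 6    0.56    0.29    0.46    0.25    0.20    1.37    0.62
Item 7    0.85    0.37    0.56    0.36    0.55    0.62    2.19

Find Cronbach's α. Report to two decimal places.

sum of item variances = 1.77 + 2.16 + 0.77 + 1.44 + 0.56 + 1.37 + 2.19 = 10.26
Sum of off-diagonal covariances = 10.65
σ²_T = 10.26 + 2 × 10.65 = 31.56
α = (k/(k−1))·(1 − sum of item variances/σ²_T) = (7/6)·(1 − 10.26/31.56) = 0.79

Cronbach's α = 0.79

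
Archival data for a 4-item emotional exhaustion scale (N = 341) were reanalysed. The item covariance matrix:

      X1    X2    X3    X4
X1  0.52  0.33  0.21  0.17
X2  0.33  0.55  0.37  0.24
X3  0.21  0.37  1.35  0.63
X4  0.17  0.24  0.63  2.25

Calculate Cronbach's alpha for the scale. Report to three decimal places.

Σσᵢ² = 0.52 + 0.55 + 1.35 + 2.25 = 4.67
Sum of off-diagonal covariances = 1.95
σ²_total = 4.67 + 2 × 1.95 = 8.57
α = (k/(k−1))·(1 − Σσᵢ²/σ²_total) = (4/3)·(1 − 4.67/8.57) = 0.607

Cronbach's alpha = 0.607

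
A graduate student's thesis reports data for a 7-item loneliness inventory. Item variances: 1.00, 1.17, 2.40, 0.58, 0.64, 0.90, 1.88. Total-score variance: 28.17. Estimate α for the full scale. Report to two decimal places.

Σσᵢ² = 1.00 + 1.17 + 2.40 + 0.58 + 0.64 + 0.90 + 1.88 = 8.57
α = (k/(k−1))·(1 − Σσᵢ²/Var(T)) = (7/6)·(1 − 8.57/28.17) = 0.81

α = 0.81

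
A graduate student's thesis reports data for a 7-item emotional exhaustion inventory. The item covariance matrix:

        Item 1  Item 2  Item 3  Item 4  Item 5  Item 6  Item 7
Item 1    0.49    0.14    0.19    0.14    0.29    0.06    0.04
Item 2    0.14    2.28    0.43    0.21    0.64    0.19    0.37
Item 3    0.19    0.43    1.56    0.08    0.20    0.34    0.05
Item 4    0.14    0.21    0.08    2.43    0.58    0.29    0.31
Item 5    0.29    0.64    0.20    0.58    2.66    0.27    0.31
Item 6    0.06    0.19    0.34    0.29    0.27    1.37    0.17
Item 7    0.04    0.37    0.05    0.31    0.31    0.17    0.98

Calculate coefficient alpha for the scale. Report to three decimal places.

Σσᵢ² = 0.49 + 2.28 + 1.56 + 2.43 + 2.66 + 1.37 + 0.98 = 11.77
Σ_{i<j} σ_ij = 5.30
σ²_total = 11.77 + 2 × 5.30 = 22.37
α = (k/(k−1))·(1 − Σσᵢ²/σ²_total) = (7/6)·(1 − 11.77/22.37) = 0.553

coefficient alpha = 0.553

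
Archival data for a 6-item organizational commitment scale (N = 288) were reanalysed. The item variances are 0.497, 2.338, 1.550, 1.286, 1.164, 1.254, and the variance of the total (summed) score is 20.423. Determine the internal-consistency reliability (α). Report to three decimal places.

Σσᵢ² = 0.497 + 2.338 + 1.550 + 1.286 + 1.164 + 1.254 = 8.089
α = (k/(k−1))·(1 − Σσᵢ²/total variance) = (6/5)·(1 − 8.089/20.423) = 0.725

α = 0.725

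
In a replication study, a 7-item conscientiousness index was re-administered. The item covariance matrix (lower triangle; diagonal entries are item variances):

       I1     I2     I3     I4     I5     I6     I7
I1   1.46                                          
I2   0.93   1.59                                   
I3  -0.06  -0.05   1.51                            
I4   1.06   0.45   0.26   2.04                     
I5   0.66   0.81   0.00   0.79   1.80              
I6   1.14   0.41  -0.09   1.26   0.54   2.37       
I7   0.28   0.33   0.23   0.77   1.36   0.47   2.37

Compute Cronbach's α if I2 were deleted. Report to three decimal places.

α = 0.720

Remaining items: I1, I3, I4, I5, I6, I7 (k = 6).
sum of item variances = 1.46 + 1.51 + 2.04 + 1.80 + 2.37 + 2.37 = 11.55
total variance = 11.55 + 2 × 8.67 = 28.89
α (item deleted) = (6/5)·(1 − 11.55/28.89) = 0.720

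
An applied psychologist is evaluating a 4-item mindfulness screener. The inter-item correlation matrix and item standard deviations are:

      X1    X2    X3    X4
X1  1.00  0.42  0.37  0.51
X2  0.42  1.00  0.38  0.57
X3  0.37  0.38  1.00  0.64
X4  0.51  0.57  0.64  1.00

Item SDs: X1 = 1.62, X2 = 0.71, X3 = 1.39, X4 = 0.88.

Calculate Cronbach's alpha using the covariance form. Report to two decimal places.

Cronbach's alpha = 0.73

Σσ²ᵢ = 1.62² + 0.71² + 1.39² + 0.88² = 5.8350
Covariances σ_ij = r_ij · s_i · s_j:
  σ(X1,X2) = 0.42 × 1.62 × 0.71 = 0.4831
  σ(X1,X3) = 0.37 × 1.62 × 1.39 = 0.8332
  σ(X1,X4) = 0.51 × 1.62 × 0.88 = 0.7271
  σ(X2,X3) = 0.38 × 0.71 × 1.39 = 0.3750
  σ(X2,X4) = 0.57 × 0.71 × 0.88 = 0.3561
  σ(X3,X4) = 0.64 × 1.39 × 0.88 = 0.7828
σ²_T = Σσ²ᵢ + 2·Σσ_ij = 5.8350 + 2 × 3.5573 = 12.9496
α = (4/3)·(1 − 5.8350/12.9496) = 0.73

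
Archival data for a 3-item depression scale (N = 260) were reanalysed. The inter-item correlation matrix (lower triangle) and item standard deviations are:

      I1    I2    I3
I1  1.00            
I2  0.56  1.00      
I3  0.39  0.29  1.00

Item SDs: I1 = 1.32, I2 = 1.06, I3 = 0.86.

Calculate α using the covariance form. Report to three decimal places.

α = 0.679

Σσ²ᵢ = 1.32² + 1.06² + 0.86² = 3.6056
Covariances σ_ij = r_ij · s_i · s_j:
  σ(I1,I2) = 0.56 × 1.32 × 1.06 = 0.7836
  σ(I1,I3) = 0.39 × 1.32 × 0.86 = 0.4427
  σ(I2,I3) = 0.29 × 1.06 × 0.86 = 0.2644
σ²_T = Σσ²ᵢ + 2·Σσ_ij = 3.6056 + 2 × 1.4907 = 6.5870
α = (3/2)·(1 − 3.6056/6.5870) = 0.679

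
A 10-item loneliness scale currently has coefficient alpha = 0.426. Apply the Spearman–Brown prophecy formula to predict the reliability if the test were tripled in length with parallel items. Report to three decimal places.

predicted reliability = 0.690

Length factor m = 3
α' = m·α / (1 + (m−1)·α)
   = 3 × 0.426 / (1 + (3 − 1) × 0.426)
   = 1.2780 / 1.8520 = 0.690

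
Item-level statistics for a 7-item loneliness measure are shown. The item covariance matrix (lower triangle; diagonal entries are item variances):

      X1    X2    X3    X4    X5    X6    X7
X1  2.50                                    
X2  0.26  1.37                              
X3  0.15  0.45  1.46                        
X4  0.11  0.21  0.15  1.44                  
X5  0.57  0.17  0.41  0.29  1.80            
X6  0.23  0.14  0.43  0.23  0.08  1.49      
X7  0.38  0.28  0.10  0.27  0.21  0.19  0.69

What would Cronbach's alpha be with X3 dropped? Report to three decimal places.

Remaining items: X1, X2, X4, X5, X6, X7 (k = 6).
ΣVar(i) = 2.50 + 1.37 + 1.44 + 1.80 + 1.49 + 0.69 = 9.29
σ²_total = 9.29 + 2 × 3.62 = 16.53
α (item deleted) = (6/5)·(1 − 9.29/16.53) = 0.526

α = 0.526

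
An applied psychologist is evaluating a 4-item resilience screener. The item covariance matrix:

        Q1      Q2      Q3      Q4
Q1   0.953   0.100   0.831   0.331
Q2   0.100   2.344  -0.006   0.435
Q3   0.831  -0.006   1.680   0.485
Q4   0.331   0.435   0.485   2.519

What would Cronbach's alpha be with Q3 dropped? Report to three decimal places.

Remaining items: Q1, Q2, Q4 (k = 3).
ΣVar(i) = 0.953 + 2.344 + 2.519 = 5.816
Var(T) = 5.816 + 2 × 0.866 = 7.548
α (item deleted) = (3/2)·(1 − 5.816/7.548) = 0.344

α = 0.344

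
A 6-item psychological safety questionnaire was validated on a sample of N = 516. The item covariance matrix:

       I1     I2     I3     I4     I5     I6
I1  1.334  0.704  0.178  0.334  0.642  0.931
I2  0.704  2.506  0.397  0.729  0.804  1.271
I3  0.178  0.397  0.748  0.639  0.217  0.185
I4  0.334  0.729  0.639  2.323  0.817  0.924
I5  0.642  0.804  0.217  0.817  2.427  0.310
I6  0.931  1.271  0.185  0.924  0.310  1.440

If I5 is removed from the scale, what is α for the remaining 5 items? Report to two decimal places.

α = 0.75

Remaining items: I1, I2, I3, I4, I6 (k = 5).
ΣVar(i) = 1.334 + 2.506 + 0.748 + 2.323 + 1.440 = 8.351
σ²_T = 8.351 + 2 × 6.292 = 20.935
α (item deleted) = (5/4)·(1 − 8.351/20.935) = 0.75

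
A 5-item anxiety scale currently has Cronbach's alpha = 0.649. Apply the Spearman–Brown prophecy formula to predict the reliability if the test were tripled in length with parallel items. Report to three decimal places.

predicted reliability = 0.847

Length factor m = 3
α' = m·α / (1 + (m−1)·α)
   = 3 × 0.649 / (1 + (3 − 1) × 0.649)
   = 1.9470 / 2.2980 = 0.847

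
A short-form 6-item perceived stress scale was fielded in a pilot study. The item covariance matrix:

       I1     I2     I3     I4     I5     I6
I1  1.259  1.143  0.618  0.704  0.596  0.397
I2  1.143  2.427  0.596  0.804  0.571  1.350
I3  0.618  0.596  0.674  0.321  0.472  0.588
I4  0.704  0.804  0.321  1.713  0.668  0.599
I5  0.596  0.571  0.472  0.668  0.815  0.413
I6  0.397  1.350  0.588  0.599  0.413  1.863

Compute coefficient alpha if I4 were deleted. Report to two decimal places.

coefficient alpha = 0.82

Remaining items: I1, I2, I3, I5, I6 (k = 5).
sum of item variances = 1.259 + 2.427 + 0.674 + 0.815 + 1.863 = 7.038
total variance = 7.038 + 2 × 6.744 = 20.526
α (item deleted) = (5/4)·(1 − 7.038/20.526) = 0.82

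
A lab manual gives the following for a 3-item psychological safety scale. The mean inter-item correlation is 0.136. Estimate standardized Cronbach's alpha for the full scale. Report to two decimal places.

Standardized α = k·r̄ / (1 + (k−1)·r̄) = 3 × 0.136 / (1 + 2 × 0.136)
  = 0.4080 / 1.2720 = 0.32

standardized Cronbach's alpha = 0.32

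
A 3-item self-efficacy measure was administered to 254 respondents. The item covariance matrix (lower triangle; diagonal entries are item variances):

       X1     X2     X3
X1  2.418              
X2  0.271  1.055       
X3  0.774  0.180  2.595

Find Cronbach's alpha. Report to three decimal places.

α = 0.431

ΣVar(i) = 2.418 + 1.055 + 2.595 = 6.068
Sum of off-diagonal covariances = 1.225
total variance = 6.068 + 2 × 1.225 = 8.518
α = (k/(k−1))·(1 − ΣVar(i)/total variance) = (3/2)·(1 − 6.068/8.518) = 0.431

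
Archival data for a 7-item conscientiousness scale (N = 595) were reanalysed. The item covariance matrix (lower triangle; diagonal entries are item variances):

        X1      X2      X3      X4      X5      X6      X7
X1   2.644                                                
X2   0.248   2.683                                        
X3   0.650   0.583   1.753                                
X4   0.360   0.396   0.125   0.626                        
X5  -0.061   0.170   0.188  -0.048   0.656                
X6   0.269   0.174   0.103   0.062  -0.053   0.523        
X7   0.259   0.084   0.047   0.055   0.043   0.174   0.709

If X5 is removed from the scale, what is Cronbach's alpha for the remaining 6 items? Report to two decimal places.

Remaining items: X1, X2, X3, X4, X6, X7 (k = 6).
sum of item variances = 2.644 + 2.683 + 1.753 + 0.626 + 0.523 + 0.709 = 8.938
σ²_T = 8.938 + 2 × 3.589 = 16.116
α (item deleted) = (6/5)·(1 − 8.938/16.116) = 0.53

α = 0.53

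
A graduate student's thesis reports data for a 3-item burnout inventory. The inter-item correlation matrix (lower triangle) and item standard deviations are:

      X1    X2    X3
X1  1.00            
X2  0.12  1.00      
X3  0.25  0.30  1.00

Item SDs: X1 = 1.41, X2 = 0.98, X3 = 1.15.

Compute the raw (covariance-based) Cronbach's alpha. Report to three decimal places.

Cronbach's alpha = 0.448

Σσ²ᵢ = 1.41² + 0.98² + 1.15² = 4.2710
Covariances σ_ij = r_ij · s_i · s_j:
  σ(X1,X2) = 0.12 × 1.41 × 0.98 = 0.1658
  σ(X1,X3) = 0.25 × 1.41 × 1.15 = 0.4054
  σ(X2,X3) = 0.30 × 0.98 × 1.15 = 0.3381
σ²_T = Σσ²ᵢ + 2·Σσ_ij = 4.2710 + 2 × 0.9093 = 6.0896
α = (3/2)·(1 − 4.2710/6.0896) = 0.448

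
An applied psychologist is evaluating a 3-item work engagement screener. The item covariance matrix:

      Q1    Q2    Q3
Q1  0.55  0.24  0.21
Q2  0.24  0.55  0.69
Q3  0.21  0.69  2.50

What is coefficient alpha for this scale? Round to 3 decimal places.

coefficient alpha = 0.582

ΣVar(i) = 0.55 + 0.55 + 2.50 = 3.60
Σ_{i<j} σ_ij = 1.14
Var(T) = 3.60 + 2 × 1.14 = 5.88
α = (k/(k−1))·(1 − ΣVar(i)/Var(T)) = (3/2)·(1 − 3.60/5.88) = 0.582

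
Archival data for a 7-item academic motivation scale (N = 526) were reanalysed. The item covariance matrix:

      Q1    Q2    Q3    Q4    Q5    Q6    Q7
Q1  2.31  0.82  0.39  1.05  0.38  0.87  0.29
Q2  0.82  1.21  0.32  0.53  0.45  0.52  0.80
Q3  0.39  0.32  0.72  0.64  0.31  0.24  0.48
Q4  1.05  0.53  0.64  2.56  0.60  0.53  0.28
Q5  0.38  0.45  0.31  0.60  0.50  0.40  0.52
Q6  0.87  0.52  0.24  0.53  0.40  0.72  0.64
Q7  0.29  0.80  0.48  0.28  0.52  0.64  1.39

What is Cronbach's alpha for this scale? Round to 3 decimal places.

sum of item variances = 2.31 + 1.21 + 0.72 + 2.56 + 0.50 + 0.72 + 1.39 = 9.41
Σ_{i<j} σ_ij = 11.06
total variance = 9.41 + 2 × 11.06 = 31.53
α = (k/(k−1))·(1 − sum of item variances/total variance) = (7/6)·(1 − 9.41/31.53) = 0.818

Cronbach's alpha = 0.818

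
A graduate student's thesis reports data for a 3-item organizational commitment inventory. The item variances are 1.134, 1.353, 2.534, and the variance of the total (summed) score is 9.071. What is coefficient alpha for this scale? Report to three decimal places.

α = 0.670

ΣVar(i) = 1.134 + 1.353 + 2.534 = 5.021
α = (k/(k−1))·(1 − ΣVar(i)/total variance) = (3/2)·(1 − 5.021/9.071) = 0.670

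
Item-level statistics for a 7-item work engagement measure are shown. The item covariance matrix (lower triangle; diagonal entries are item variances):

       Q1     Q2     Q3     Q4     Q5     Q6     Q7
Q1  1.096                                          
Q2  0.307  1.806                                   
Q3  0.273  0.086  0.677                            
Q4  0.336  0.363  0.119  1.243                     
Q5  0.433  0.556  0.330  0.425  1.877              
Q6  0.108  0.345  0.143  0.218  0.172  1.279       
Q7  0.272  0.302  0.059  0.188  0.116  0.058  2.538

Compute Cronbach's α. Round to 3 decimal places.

α = 0.581

sum of item variances = 1.096 + 1.806 + 0.677 + 1.243 + 1.877 + 1.279 + 2.538 = 10.516
Σ_{i<j} σ_ij = 5.209
Var(T) = 10.516 + 2 × 5.209 = 20.934
α = (k/(k−1))·(1 − sum of item variances/Var(T)) = (7/6)·(1 − 10.516/20.934) = 0.581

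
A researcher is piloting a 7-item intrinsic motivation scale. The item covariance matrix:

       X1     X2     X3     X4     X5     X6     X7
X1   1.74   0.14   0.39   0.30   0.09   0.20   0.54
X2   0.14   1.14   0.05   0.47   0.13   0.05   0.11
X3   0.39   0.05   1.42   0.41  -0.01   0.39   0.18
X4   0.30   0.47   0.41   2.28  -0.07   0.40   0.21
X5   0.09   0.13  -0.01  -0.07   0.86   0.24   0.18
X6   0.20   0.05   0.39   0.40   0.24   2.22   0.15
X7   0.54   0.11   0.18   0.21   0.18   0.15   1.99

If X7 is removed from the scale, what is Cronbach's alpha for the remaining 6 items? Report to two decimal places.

Remaining items: X1, X2, X3, X4, X5, X6 (k = 6).
ΣVar(i) = 1.74 + 1.14 + 1.42 + 2.28 + 0.86 + 2.22 = 9.66
σ²_total = 9.66 + 2 × 3.18 = 16.02
α (item deleted) = (6/5)·(1 − 9.66/16.02) = 0.48

α = 0.48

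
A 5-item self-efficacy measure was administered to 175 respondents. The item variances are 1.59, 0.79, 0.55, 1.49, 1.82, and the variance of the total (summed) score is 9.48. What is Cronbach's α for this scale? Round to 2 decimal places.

Cronbach's α = 0.43

Σσᵢ² = 1.59 + 0.79 + 0.55 + 1.49 + 1.82 = 6.24
α = (k/(k−1))·(1 − Σσᵢ²/σ²_total) = (5/4)·(1 − 6.24/9.48) = 0.43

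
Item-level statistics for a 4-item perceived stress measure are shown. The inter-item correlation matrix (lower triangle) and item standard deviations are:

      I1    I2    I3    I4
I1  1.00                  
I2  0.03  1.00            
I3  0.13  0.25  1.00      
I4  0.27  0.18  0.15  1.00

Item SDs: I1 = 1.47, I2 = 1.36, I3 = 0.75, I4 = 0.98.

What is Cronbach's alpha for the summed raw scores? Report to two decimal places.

Σσ²ᵢ = 1.47² + 1.36² + 0.75² + 0.98² = 5.5334
Covariances σ_ij = r_ij · s_i · s_j:
  σ(I1,I2) = 0.03 × 1.47 × 1.36 = 0.0600
  σ(I1,I3) = 0.13 × 1.47 × 0.75 = 0.1433
  σ(I1,I4) = 0.27 × 1.47 × 0.98 = 0.3890
  σ(I2,I3) = 0.25 × 1.36 × 0.75 = 0.2550
  σ(I2,I4) = 0.18 × 1.36 × 0.98 = 0.2399
  σ(I3,I4) = 0.15 × 0.75 × 0.98 = 0.1102
σ²_T = Σσ²ᵢ + 2·Σσ_ij = 5.5334 + 2 × 1.1974 = 7.9282
α = (4/3)·(1 − 5.5334/7.9282) = 0.40

Cronbach's alpha = 0.40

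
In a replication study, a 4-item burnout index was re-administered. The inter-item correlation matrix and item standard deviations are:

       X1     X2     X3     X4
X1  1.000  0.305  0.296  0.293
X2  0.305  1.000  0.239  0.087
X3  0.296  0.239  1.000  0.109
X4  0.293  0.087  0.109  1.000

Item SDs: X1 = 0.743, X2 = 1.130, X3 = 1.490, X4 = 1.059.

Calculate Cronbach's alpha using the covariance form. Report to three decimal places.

α = 0.488

Σσ²ᵢ = 0.743² + 1.130² + 1.490² + 1.059² = 5.1705
Covariances σ_ij = r_ij · s_i · s_j:
  σ(X1,X2) = 0.305 × 0.743 × 1.130 = 0.2561
  σ(X1,X3) = 0.296 × 0.743 × 1.490 = 0.3277
  σ(X1,X4) = 0.293 × 0.743 × 1.059 = 0.2305
  σ(X2,X3) = 0.239 × 1.130 × 1.490 = 0.4024
  σ(X2,X4) = 0.087 × 1.130 × 1.059 = 0.1041
  σ(X3,X4) = 0.109 × 1.490 × 1.059 = 0.1720
σ²_T = Σσ²ᵢ + 2·Σσ_ij = 5.1705 + 2 × 1.4928 = 8.1561
α = (4/3)·(1 − 5.1705/8.1561) = 0.488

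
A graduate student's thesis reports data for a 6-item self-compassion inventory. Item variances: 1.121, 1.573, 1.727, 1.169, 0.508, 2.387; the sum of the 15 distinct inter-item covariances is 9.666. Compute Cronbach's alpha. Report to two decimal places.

sum of item variances = 1.121 + 1.573 + 1.727 + 1.169 + 0.508 + 2.387 = 8.485
Sum of distinct covariances = 9.666
σ²_total = sum of item variances + 2·Σcov = 8.485 + 2 × 9.666 = 27.817
α = (6/5)·(1 − 8.485/27.817) = 0.83

Cronbach's alpha = 0.83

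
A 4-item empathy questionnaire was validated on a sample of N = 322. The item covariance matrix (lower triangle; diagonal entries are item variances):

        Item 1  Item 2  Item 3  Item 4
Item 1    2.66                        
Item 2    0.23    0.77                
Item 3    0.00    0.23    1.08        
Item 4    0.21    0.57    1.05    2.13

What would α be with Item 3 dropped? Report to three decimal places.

Remaining items: Item 1, Item 2, Item 4 (k = 3).
sum of item variances = 2.66 + 0.77 + 2.13 = 5.56
σ²_total = 5.56 + 2 × 1.01 = 7.58
α (item deleted) = (3/2)·(1 − 5.56/7.58) = 0.400

α = 0.400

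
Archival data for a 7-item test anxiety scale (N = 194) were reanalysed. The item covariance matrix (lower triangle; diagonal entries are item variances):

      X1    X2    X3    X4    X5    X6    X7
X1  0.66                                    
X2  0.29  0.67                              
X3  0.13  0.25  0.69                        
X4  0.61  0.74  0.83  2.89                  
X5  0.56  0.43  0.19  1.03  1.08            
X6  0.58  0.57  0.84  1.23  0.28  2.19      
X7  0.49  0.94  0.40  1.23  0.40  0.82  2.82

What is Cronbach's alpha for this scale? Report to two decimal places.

Σσ²ᵢ = 0.66 + 0.67 + 0.69 + 2.89 + 1.08 + 2.19 + 2.82 = 11.00
Σ_{i<j} σ_ij = 12.84
σ²_T = 11.00 + 2 × 12.84 = 36.68
α = (k/(k−1))·(1 − Σσ²ᵢ/σ²_T) = (7/6)·(1 − 11.00/36.68) = 0.82

Cronbach's alpha = 0.82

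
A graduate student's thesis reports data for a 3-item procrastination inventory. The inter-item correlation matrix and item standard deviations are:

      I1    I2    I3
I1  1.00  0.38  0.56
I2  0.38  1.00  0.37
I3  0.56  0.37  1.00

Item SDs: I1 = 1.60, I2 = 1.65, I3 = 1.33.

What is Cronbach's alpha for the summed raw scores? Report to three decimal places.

α = 0.690

Σσ²ᵢ = 1.60² + 1.65² + 1.33² = 7.0514
Covariances σ_ij = r_ij · s_i · s_j:
  σ(I1,I2) = 0.38 × 1.60 × 1.65 = 1.0032
  σ(I1,I3) = 0.56 × 1.60 × 1.33 = 1.1917
  σ(I2,I3) = 0.37 × 1.65 × 1.33 = 0.8120
σ²_T = Σσ²ᵢ + 2·Σσ_ij = 7.0514 + 2 × 3.0069 = 13.0652
α = (3/2)·(1 − 7.0514/13.0652) = 0.690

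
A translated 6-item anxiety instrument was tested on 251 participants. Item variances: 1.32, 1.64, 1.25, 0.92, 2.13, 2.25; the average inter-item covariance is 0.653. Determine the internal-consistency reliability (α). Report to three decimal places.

ΣVar(i) = 1.32 + 1.64 + 1.25 + 0.92 + 2.13 + 2.25 = 9.51
Sum of the 15 distinct covariances = 15 × 0.653 = 9.795
total variance = ΣVar(i) + 2·Σcov = 9.51 + 2 × 9.795 = 29.100
α = (6/5)·(1 − 9.51/29.100) = 0.808

α = 0.808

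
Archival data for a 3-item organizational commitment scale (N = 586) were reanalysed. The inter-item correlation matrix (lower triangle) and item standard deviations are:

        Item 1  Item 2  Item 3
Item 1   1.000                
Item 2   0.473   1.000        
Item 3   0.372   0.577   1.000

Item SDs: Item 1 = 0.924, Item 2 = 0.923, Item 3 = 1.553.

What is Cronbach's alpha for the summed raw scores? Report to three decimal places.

Σσ²ᵢ = 0.924² + 0.923² + 1.553² = 4.1175
Covariances σ_ij = r_ij · s_i · s_j:
  σ(Item 1,Item 2) = 0.473 × 0.924 × 0.923 = 0.4034
  σ(Item 1,Item 3) = 0.372 × 0.924 × 1.553 = 0.5338
  σ(Item 2,Item 3) = 0.577 × 0.923 × 1.553 = 0.8271
σ²_T = Σσ²ᵢ + 2·Σσ_ij = 4.1175 + 2 × 1.7643 = 7.6461
α = (3/2)·(1 − 4.1175/7.6461) = 0.692

α = 0.692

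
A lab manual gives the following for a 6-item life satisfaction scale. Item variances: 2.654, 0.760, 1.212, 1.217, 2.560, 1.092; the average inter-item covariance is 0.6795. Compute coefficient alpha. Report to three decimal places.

Σσ²ᵢ = 2.654 + 0.760 + 1.212 + 1.217 + 2.560 + 1.092 = 9.495
Sum of the 15 distinct covariances = 15 × 0.6795 = 10.1925
σ²_T = Σσ²ᵢ + 2·Σcov = 9.495 + 2 × 10.1925 = 29.8800
α = (6/5)·(1 − 9.495/29.8800) = 0.819

α = 0.819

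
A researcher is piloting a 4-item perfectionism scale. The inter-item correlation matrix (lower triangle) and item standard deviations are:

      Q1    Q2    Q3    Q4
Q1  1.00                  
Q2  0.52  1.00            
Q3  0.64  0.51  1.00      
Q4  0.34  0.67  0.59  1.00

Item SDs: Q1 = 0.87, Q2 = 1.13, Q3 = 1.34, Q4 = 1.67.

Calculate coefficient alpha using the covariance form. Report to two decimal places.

coefficient alpha = 0.81

Σσ²ᵢ = 0.87² + 1.13² + 1.34² + 1.67² = 6.6183
Covariances σ_ij = r_ij · s_i · s_j:
  σ(Q1,Q2) = 0.52 × 0.87 × 1.13 = 0.5112
  σ(Q1,Q3) = 0.64 × 0.87 × 1.34 = 0.7461
  σ(Q1,Q4) = 0.34 × 0.87 × 1.67 = 0.4940
  σ(Q2,Q3) = 0.51 × 1.13 × 1.34 = 0.7722
  σ(Q2,Q4) = 0.67 × 1.13 × 1.67 = 1.2644
  σ(Q3,Q4) = 0.59 × 1.34 × 1.67 = 1.3203
σ²_T = Σσ²ᵢ + 2·Σσ_ij = 6.6183 + 2 × 5.1082 = 16.8347
α = (4/3)·(1 − 6.6183/16.8347) = 0.81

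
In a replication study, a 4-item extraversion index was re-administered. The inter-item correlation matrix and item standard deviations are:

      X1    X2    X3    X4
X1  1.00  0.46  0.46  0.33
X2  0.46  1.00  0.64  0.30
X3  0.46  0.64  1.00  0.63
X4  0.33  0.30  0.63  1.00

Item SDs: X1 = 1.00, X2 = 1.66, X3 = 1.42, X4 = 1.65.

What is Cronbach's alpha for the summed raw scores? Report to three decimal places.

Cronbach's alpha = 0.768

Σσ²ᵢ = 1.00² + 1.66² + 1.42² + 1.65² = 8.4945
Covariances σ_ij = r_ij · s_i · s_j:
  σ(X1,X2) = 0.46 × 1.00 × 1.66 = 0.7636
  σ(X1,X3) = 0.46 × 1.00 × 1.42 = 0.6532
  σ(X1,X4) = 0.33 × 1.00 × 1.65 = 0.5445
  σ(X2,X3) = 0.64 × 1.66 × 1.42 = 1.5086
  σ(X2,X4) = 0.30 × 1.66 × 1.65 = 0.8217
  σ(X3,X4) = 0.63 × 1.42 × 1.65 = 1.4761
σ²_T = Σσ²ᵢ + 2·Σσ_ij = 8.4945 + 2 × 5.7677 = 20.0299
α = (4/3)·(1 − 8.4945/20.0299) = 0.768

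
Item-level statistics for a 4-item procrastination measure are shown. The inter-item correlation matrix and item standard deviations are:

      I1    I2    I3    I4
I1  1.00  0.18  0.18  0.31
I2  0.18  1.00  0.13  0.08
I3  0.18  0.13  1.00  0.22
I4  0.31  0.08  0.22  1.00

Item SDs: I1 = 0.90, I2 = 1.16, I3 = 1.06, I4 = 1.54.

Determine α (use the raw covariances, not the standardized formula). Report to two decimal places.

Σσ²ᵢ = 0.90² + 1.16² + 1.06² + 1.54² = 5.6508
Covariances σ_ij = r_ij · s_i · s_j:
  σ(I1,I2) = 0.18 × 0.90 × 1.16 = 0.1879
  σ(I1,I3) = 0.18 × 0.90 × 1.06 = 0.1717
  σ(I1,I4) = 0.31 × 0.90 × 1.54 = 0.4297
  σ(I2,I3) = 0.13 × 1.16 × 1.06 = 0.1598
  σ(I2,I4) = 0.08 × 1.16 × 1.54 = 0.1429
  σ(I3,I4) = 0.22 × 1.06 × 1.54 = 0.3591
σ²_T = Σσ²ᵢ + 2·Σσ_ij = 5.6508 + 2 × 1.4511 = 8.5530
α = (4/3)·(1 − 5.6508/8.5530) = 0.45

α = 0.45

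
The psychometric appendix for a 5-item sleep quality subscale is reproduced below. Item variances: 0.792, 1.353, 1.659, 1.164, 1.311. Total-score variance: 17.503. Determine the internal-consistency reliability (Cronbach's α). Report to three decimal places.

Cronbach's α = 0.802

Σσᵢ² = 0.792 + 1.353 + 1.659 + 1.164 + 1.311 = 6.279
α = (k/(k−1))·(1 − Σσᵢ²/Var(T)) = (5/4)·(1 − 6.279/17.503) = 0.802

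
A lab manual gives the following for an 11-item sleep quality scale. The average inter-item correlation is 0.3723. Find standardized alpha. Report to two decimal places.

Standardized α = k·r̄ / (1 + (k−1)·r̄) = 11 × 0.3723 / (1 + 10 × 0.3723)
  = 4.0953 / 4.7230 = 0.87

standardized alpha = 0.87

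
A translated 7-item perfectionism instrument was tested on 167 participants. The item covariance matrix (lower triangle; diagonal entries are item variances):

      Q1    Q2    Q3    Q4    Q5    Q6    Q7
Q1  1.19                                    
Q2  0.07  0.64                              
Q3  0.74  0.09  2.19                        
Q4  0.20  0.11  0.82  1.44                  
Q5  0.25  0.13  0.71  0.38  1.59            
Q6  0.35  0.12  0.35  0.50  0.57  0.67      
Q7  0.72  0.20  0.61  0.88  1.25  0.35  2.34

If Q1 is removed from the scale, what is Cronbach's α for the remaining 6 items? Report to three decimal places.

Cronbach's α = 0.737

Remaining items: Q2, Q3, Q4, Q5, Q6, Q7 (k = 6).
Σσᵢ² = 0.64 + 2.19 + 1.44 + 1.59 + 0.67 + 2.34 = 8.87
σ²_T = 8.87 + 2 × 7.07 = 23.01
α (item deleted) = (6/5)·(1 − 8.87/23.01) = 0.737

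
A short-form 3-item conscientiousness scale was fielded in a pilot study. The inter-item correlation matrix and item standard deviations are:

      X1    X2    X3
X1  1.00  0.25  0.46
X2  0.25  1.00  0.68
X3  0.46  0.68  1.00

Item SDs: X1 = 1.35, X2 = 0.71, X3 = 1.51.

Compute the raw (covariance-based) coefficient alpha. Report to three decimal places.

coefficient alpha = 0.679

Σσ²ᵢ = 1.35² + 0.71² + 1.51² = 4.6067
Covariances σ_ij = r_ij · s_i · s_j:
  σ(X1,X2) = 0.25 × 1.35 × 0.71 = 0.2396
  σ(X1,X3) = 0.46 × 1.35 × 1.51 = 0.9377
  σ(X2,X3) = 0.68 × 0.71 × 1.51 = 0.7290
σ²_T = Σσ²ᵢ + 2·Σσ_ij = 4.6067 + 2 × 1.9063 = 8.4193
α = (3/2)·(1 − 4.6067/8.4193) = 0.679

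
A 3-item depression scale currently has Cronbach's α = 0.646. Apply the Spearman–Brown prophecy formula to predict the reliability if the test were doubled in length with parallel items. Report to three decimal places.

predicted reliability = 0.785

Length factor m = 2
α' = m·α / (1 + (m−1)·α)
   = 2 × 0.646 / (1 + (2 − 1) × 0.646)
   = 1.2920 / 1.6460 = 0.785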